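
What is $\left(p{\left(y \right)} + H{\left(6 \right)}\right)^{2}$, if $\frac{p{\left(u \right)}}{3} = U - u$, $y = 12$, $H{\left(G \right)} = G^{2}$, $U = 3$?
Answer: $81$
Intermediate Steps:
$p{\left(u \right)} = 9 - 3 u$ ($p{\left(u \right)} = 3 \left(3 - u\right) = 9 - 3 u$)
$\left(p{\left(y \right)} + H{\left(6 \right)}\right)^{2} = \left(\left(9 - 36\right) + 6^{2}\right)^{2} = \left(\left(9 - 36\right) + 36\right)^{2} = \left(-27 + 36\right)^{2} = 9^{2} = 81$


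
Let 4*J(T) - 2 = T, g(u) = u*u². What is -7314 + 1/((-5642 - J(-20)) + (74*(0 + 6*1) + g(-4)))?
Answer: -76906712/10515 ≈ -7314.0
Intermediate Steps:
g(u) = u³
J(T) = ½ + T/4
-7314 + 1/((-5642 - J(-20)) + (74*(0 + 6*1) + g(-4))) = -7314 + 1/((-5642 - (½ + (¼)*(-20))) + (74*(0 + 6*1) + (-4)³)) = -7314 + 1/((-5642 - (½ - 5)) + (74*(0 + 6) - 64)) = -7314 + 1/((-5642 - 1*(-9/2)) + (74*6 - 64)) = -7314 + 1/((-5642 + 9/2) + (444 - 64)) = -7314 + 1/(-11275/2 + 380) = -7314 + 1/(-10515/2) = -7314 - 2/10515 = -76906712/10515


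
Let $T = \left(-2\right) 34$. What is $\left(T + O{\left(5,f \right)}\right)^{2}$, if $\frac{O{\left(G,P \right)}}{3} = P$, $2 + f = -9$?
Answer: $10201$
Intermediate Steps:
$f = -11$ ($f = -2 - 9 = -11$)
$O{\left(G,P \right)} = 3 P$
$T = -68$
$\left(T + O{\left(5,f \right)}\right)^{2} = \left(-68 + 3 \left(-11\right)\right)^{2} = \left(-68 - 33\right)^{2} = \left(-101\right)^{2} = 10201$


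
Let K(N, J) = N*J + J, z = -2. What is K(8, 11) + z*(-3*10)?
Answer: 159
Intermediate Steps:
K(N, J) = J + J*N (K(N, J) = J*N + J = J + J*N)
K(8, 11) + z*(-3*10) = 11*(1 + 8) - (-6)*10 = 11*9 - 2*(-30) = 99 + 60 = 159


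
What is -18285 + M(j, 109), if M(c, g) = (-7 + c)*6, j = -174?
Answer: -19371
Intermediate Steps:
M(c, g) = -42 + 6*c
-18285 + M(j, 109) = -18285 + (-42 + 6*(-174)) = -18285 + (-42 - 1044) = -18285 - 1086 = -19371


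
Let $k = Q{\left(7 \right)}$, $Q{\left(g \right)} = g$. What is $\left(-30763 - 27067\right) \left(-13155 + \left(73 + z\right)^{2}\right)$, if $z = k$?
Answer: $390641650$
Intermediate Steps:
$k = 7$
$z = 7$
$\left(-30763 - 27067\right) \left(-13155 + \left(73 + z\right)^{2}\right) = \left(-30763 - 27067\right) \left(-13155 + \left(73 + 7\right)^{2}\right) = - 57830 \left(-13155 + 80^{2}\right) = - 57830 \left(-13155 + 6400\right) = \left(-57830\right) \left(-6755\right) = 390641650$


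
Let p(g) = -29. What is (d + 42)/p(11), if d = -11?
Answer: -31/29 ≈ -1.0690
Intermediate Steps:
(d + 42)/p(11) = (-11 + 42)/(-29) = 31*(-1/29) = -31/29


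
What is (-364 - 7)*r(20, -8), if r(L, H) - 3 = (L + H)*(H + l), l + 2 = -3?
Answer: 56763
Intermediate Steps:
l = -5 (l = -2 - 3 = -5)
r(L, H) = 3 + (-5 + H)*(H + L) (r(L, H) = 3 + (L + H)*(H - 5) = 3 + (H + L)*(-5 + H) = 3 + (-5 + H)*(H + L))
(-364 - 7)*r(20, -8) = (-364 - 7)*(3 + (-8)**2 - 5*(-8) - 5*20 - 8*20) = -371*(3 + 64 + 40 - 100 - 160) = -371*(-153) = 56763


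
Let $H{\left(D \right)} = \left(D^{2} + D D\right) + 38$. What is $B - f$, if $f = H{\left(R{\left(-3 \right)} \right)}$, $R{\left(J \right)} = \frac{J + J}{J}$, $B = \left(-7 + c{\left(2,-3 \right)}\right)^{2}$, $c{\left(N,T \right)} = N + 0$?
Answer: $-21$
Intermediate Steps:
$c{\left(N,T \right)} = N$
$B = 25$ ($B = \left(-7 + 2\right)^{2} = \left(-5\right)^{2} = 25$)
$R{\left(J \right)} = 2$ ($R{\left(J \right)} = \frac{2 J}{J} = 2$)
$H{\left(D \right)} = 38 + 2 D^{2}$ ($H{\left(D \right)} = \left(D^{2} + D^{2}\right) + 38 = 2 D^{2} + 38 = 38 + 2 D^{2}$)
$f = 46$ ($f = 38 + 2 \cdot 2^{2} = 38 + 2 \cdot 4 = 38 + 8 = 46$)
$B - f = 25 - 46 = -21$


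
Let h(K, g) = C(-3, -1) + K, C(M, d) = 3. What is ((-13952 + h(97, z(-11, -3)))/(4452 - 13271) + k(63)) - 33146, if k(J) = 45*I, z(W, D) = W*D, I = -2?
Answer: -293094432/8819 ≈ -33234.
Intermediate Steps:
z(W, D) = D*W
h(K, g) = 3 + K
k(J) = -90 (k(J) = 45*(-2) = -90)
((-13952 + h(97, z(-11, -3)))/(4452 - 13271) + k(63)) - 33146 = ((-13952 + (3 + 97))/(4452 - 13271) - 90) - 33146 = ((-13952 + 100)/(-8819) - 90) - 33146 = (-13852*(-1/8819) - 90) - 33146 = (13852/8819 - 90) - 33146 = -779858/8819 - 33146 = -293094432/8819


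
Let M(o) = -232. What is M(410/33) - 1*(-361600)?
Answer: 361368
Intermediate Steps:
M(410/33) - 1*(-361600) = -232 - 1*(-361600) = -232 + 361600 = 361368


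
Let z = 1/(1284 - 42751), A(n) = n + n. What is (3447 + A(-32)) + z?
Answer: 140282860/41467 ≈ 3383.0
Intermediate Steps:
A(n) = 2*n
z = -1/41467 (z = 1/(-41467) = -1/41467 ≈ -2.4116e-5)
(3447 + A(-32)) + z = (3447 + 2*(-32)) - 1/41467 = (3447 - 64) - 1/41467 = 3383 - 1/41467 = 140282860/41467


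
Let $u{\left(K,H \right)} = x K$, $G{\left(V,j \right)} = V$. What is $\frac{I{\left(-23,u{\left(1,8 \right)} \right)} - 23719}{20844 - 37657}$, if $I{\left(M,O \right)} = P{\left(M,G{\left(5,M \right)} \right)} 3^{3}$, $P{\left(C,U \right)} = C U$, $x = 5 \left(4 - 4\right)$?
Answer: $\frac{26824}{16813} \approx 1.5954$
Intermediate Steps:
$x = 0$ ($x = 5 \cdot 0 = 0$)
$u{\left(K,H \right)} = 0$ ($u{\left(K,H \right)} = 0 K = 0$)
$I{\left(M,O \right)} = 135 M$ ($I{\left(M,O \right)} = M 5 \cdot 3^{3} = 5 M 27 = 135 M$)
$\frac{I{\left(-23,u{\left(1,8 \right)} \right)} - 23719}{20844 - 37657} = \frac{135 \left(-23\right) - 23719}{20844 - 37657} = \frac{-3105 - 23719}{-16813} = \left(-26824\right) \left(- \frac{1}{16813}\right) = \frac{26824}{16813}$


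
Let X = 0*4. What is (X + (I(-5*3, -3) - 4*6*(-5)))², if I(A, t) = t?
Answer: 13689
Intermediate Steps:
X = 0
(X + (I(-5*3, -3) - 4*6*(-5)))² = (0 + (-3 - 4*6*(-5)))² = (0 + (-3 - 24*(-5)))² = (0 + (-3 + 120))² = (0 + 117)² = 117² = 13689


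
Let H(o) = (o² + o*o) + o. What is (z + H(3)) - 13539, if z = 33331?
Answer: 19813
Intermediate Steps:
H(o) = o + 2*o² (H(o) = (o² + o²) + o = 2*o² + o = o + 2*o²)
(z + H(3)) - 13539 = (33331 + 3*(1 + 2*3)) - 13539 = (33331 + 3*(1 + 6)) - 13539 = (33331 + 3*7) - 13539 = (33331 + 21) - 13539 = 33352 - 13539 = 19813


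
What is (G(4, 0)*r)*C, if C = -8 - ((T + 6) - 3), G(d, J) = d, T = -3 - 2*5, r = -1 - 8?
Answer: -72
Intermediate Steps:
r = -9
T = -13 (T = -3 - 10 = -13)
C = 2 (C = -8 - ((-13 + 6) - 3) = -8 - (-7 - 3) = -8 - 1*(-10) = -8 + 10 = 2)
(G(4, 0)*r)*C = (4*(-9))*2 = -36*2 = -72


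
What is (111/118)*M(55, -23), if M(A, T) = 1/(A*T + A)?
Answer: -111/142780 ≈ -0.00077742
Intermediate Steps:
M(A, T) = 1/(A + A*T)
(111/118)*M(55, -23) = (111/118)*(1/(55*(1 - 23))) = (111*(1/118))*((1/55)/(-22)) = 111*((1/55)*(-1/22))/118 = (111/118)*(-1/1210) = -111/142780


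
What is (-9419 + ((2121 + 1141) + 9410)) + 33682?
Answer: 36935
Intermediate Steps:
(-9419 + ((2121 + 1141) + 9410)) + 33682 = (-9419 + (3262 + 9410)) + 33682 = (-9419 + 12672) + 33682 = 3253 + 33682 = 36935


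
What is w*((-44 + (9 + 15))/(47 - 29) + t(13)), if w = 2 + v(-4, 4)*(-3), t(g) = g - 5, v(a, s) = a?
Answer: 868/9 ≈ 96.444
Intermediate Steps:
t(g) = -5 + g
w = 14 (w = 2 - 4*(-3) = 2 + 12 = 14)
w*((-44 + (9 + 15))/(47 - 29) + t(13)) = 14*((-44 + (9 + 15))/(47 - 29) + (-5 + 13)) = 14*((-44 + 24)/18 + 8) = 14*(-20*1/18 + 8) = 14*(-10/9 + 8) = 14*(62/9) = 868/9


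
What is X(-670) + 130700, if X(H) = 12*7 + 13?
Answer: 130797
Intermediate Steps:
X(H) = 97 (X(H) = 84 + 13 = 97)
X(-670) + 130700 = 97 + 130700 = 130797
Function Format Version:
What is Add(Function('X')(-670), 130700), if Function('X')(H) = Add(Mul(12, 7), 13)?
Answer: 130797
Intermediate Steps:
Function('X')(H) = 97 (Function('X')(H) = Add(84, 13) = 97)
Add(Function('X')(-670), 130700) = Add(97, 130700) = 130797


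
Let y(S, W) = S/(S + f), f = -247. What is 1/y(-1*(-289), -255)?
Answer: 42/289 ≈ 0.14533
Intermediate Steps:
y(S, W) = S/(-247 + S) (y(S, W) = S/(S - 247) = S/(-247 + S))
1/y(-1*(-289), -255) = 1/((-1*(-289))/(-247 - 1*(-289))) = 1/(289/(-247 + 289)) = 1/(289/42) = 42/289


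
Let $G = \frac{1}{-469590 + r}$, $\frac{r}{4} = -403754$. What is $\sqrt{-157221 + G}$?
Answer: $\frac{i \sqrt{683216775174863762}}{2084606} \approx 396.51 i$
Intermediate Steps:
$r = -1615016$ ($r = 4 \left(-403754\right) = -1615016$)
$G = - \frac{1}{2084606}$ ($G = \frac{1}{-469590 - 1615016} = \frac{1}{-2084606} = - \frac{1}{2084606} \approx -4.7971 \cdot 10^{-7}$)
$\sqrt{-157221 + G} = \sqrt{-157221 - \frac{1}{2084606}} = \sqrt{- \frac{327743839927}{2084606}} = \frac{i \sqrt{683216775174863762}}{2084606}$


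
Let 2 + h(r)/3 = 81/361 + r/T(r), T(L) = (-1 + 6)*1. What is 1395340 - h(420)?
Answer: 503628691/361 ≈ 1.3951e+6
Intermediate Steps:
T(L) = 5 (T(L) = 5*1 = 5)
h(r) = -1923/361 + 3*r/5 (h(r) = -6 + 3*(81/361 + r/5) = -6 + (243/361 + 3*r/5) = -1923/361 + 3*r/5)
1395340 - h(420) = 1395340 - (-1923/361 + (⅗)*420) = 1395340 - (-1923/361 + 252) = 1395340 - 1*89049/361 = 1395340 - 89049/361 = 503628691/361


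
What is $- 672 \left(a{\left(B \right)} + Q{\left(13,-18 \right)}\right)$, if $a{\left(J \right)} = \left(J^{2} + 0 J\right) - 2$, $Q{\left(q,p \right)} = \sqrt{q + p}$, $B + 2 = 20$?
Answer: $-216384 - 672 i \sqrt{5} \approx -2.1638 \cdot 10^{5} - 1502.6 i$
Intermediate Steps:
$B = 18$ ($B = -2 + 20 = 18$)
$Q{\left(q,p \right)} = \sqrt{p + q}$
$a{\left(J \right)} = -2 + J^{2}$ ($a{\left(J \right)} = \left(J^{2} + 0\right) - 2 = J^{2} - 2 = -2 + J^{2}$)
$- 672 \left(a{\left(B \right)} + Q{\left(13,-18 \right)}\right) = - 672 \left(\left(-2 + 18^{2}\right) + \sqrt{-18 + 13}\right) = - 672 \left(\left(-2 + 324\right) + \sqrt{-5}\right) = - 672 \left(322 + i \sqrt{5}\right) = -216384 - 672 i \sqrt{5}$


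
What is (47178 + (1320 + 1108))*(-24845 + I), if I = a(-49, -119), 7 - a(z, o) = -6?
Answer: -1231816192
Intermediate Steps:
a(z, o) = 13 (a(z, o) = 7 - 1*(-6) = 7 + 6 = 13)
I = 13
(47178 + (1320 + 1108))*(-24845 + I) = (47178 + (1320 + 1108))*(-24845 + 13) = (47178 + 2428)*(-24832) = 49606*(-24832) = -1231816192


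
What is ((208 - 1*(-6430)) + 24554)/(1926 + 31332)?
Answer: 15596/16629 ≈ 0.93788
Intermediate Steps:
((208 - 1*(-6430)) + 24554)/(1926 + 31332) = ((208 + 6430) + 24554)/33258 = (6638 + 24554)*(1/33258) = 31192*(1/33258) = 15596/16629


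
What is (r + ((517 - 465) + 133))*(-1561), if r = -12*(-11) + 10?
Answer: -510447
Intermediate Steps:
r = 142 (r = 132 + 10 = 142)
(r + ((517 - 465) + 133))*(-1561) = (142 + ((517 - 465) + 133))*(-1561) = (142 + (52 + 133))*(-1561) = (142 + 185)*(-1561) = 327*(-1561) = -510447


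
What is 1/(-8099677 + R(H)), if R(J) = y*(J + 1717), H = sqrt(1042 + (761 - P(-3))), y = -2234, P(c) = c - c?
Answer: -3978485/47482029241319 + 2234*sqrt(1803)/142446087723957 ≈ -8.3123e-8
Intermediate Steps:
P(c) = 0
H = sqrt(1803) (H = sqrt(1042 + (761 - 1*0)) = sqrt(1042 + (761 + 0)) = sqrt(1042 + 761) = sqrt(1803) ≈ 42.462)
R(J) = -3835778 - 2234*J (R(J) = -2234*(J + 1717) = -2234*(1717 + J) = -3835778 - 2234*J)
1/(-8099677 + R(H)) = 1/(-8099677 + (-3835778 - 2234*sqrt(1803))) = 1/(-11935455 - 2234*sqrt(1803))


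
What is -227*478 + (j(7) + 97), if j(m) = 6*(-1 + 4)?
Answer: -108391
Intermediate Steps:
j(m) = 18 (j(m) = 6*3 = 18)
-227*478 + (j(7) + 97) = -227*478 + (18 + 97) = -108506 + 115 = -108391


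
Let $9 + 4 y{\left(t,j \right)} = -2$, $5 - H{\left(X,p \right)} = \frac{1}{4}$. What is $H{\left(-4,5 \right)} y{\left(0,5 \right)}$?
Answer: $- \frac{209}{16} \approx -13.063$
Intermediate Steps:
$H{\left(X,p \right)} = \frac{19}{4}$ ($H{\left(X,p \right)} = 5 - \frac{1}{4} = \frac{19}{4}$)
$y{\left(t,j \right)} = - \frac{11}{4}$ ($y{\left(t,j \right)} = - \frac{9}{4} + \frac{1}{4} \left(-2\right) = - \frac{9}{4} - \frac{1}{2} = - \frac{11}{4}$)
$H{\left(-4,5 \right)} y{\left(0,5 \right)} = \frac{19}{4} \left(- \frac{11}{4}\right) = - \frac{209}{16}$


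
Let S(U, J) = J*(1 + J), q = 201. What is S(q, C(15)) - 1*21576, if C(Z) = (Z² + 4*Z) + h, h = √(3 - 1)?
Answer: 59936 + 571*√2 ≈ 60744.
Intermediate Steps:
h = √2 ≈ 1.4142
C(Z) = √2 + Z² + 4*Z (C(Z) = (Z² + 4*Z) + √2 = √2 + Z² + 4*Z)
S(q, C(15)) - 1*21576 = (√2 + 15² + 4*15)*(1 + (√2 + 15² + 4*15)) - 1*21576 = (√2 + 225 + 60)*(1 + (√2 + 225 + 60)) - 21576 = (285 + √2)*(1 + (285 + √2)) - 21576 = (285 + √2)*(286 + √2) - 21576 = -21576 + (285 + √2)*(286 + √2)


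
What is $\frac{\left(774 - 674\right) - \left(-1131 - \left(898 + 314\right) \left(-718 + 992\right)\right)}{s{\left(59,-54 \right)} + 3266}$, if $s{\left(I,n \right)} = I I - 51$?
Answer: $\frac{333319}{6696} \approx 49.779$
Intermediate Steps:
$s{\left(I,n \right)} = -51 + I^{2}$ ($s{\left(I,n \right)} = I^{2} - 51 = -51 + I^{2}$)
$\frac{\left(774 - 674\right) - \left(-1131 - \left(898 + 314\right) \left(-718 + 992\right)\right)}{s{\left(59,-54 \right)} + 3266} = \frac{\left(774 - 674\right) - \left(-1131 - \left(898 + 314\right) \left(-718 + 992\right)\right)}{\left(-51 + 59^{2}\right) + 3266} = \frac{100 + \left(1212 \cdot 274 + 1131\right)}{\left(-51 + 3481\right) + 3266} = \frac{100 + \left(332088 + 1131\right)}{3430 + 3266} = \frac{100 + 333219}{6696} = 333319 \cdot \frac{1}{6696} = \frac{333319}{6696}$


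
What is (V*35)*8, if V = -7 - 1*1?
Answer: -2240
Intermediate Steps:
V = -8 (V = -7 - 1 = -8)
(V*35)*8 = -8*35*8 = -280*8 = -2240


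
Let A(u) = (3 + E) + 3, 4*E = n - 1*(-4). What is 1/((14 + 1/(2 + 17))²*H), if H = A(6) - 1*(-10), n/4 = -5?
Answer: 361/855468 ≈ 0.00042199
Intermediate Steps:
n = -20 (n = 4*(-5) = -20)
E = -4 (E = (-20 - 1*(-4))/4 = (-20 + 4)/4 = (¼)*(-16) = -4)
A(u) = 2 (A(u) = (3 - 4) + 3 = -1 + 3 = 2)
H = 12 (H = 2 - 1*(-10) = 2 + 10 = 12)
1/((14 + 1/(2 + 17))²*H) = 1/((14 + 1/(2 + 17))²*12) = 1/((14 + 1/19)²*12) = 1/((267/19)²*12) = 1/((71289/361)*12) = 1/(855468/361) = 361/855468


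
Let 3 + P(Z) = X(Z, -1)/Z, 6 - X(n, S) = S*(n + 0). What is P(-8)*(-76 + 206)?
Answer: -715/2 ≈ -357.50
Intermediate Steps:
X(n, S) = 6 - S*n (X(n, S) = 6 - S*(n + 0) = 6 - S*n)
P(Z) = -3 + (6 + Z)/Z (P(Z) = -3 + (6 - 1*(-1)*Z)/Z = -3 + (6 + Z)/Z)
P(-8)*(-76 + 206) = (-2 + 6/(-8))*(-76 + 206) = (-2 + 6*(-⅛))*130 = (-2 - ¾)*130 = -11/4*130 = -715/2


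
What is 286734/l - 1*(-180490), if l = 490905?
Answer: 29534576728/163635 ≈ 1.8049e+5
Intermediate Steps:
286734/l - 1*(-180490) = 286734/490905 - 1*(-180490) = 286734*(1/490905) + 180490 = 95578/163635 + 180490 = 29534576728/163635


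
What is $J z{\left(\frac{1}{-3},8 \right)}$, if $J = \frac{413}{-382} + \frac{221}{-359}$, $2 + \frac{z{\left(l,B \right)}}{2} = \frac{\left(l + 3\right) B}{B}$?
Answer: $- \frac{155126}{68569} \approx -2.2623$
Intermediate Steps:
$z{\left(l,B \right)} = 2 + 2 l$ ($z{\left(l,B \right)} = -4 + 2 \frac{\left(l + 3\right) B}{B} = -4 + 2 \frac{\left(3 + l\right) B}{B} = -4 + 2 \frac{B \left(3 + l\right)}{B} = -4 + 2 \left(3 + l\right) = -4 + \left(6 + 2 l\right) = 2 + 2 l$)
$J = - \frac{232689}{137138}$ ($J = 413 \left(- \frac{1}{382}\right) + 221 \left(- \frac{1}{359}\right) = - \frac{413}{382} - \frac{221}{359} = - \frac{232689}{137138} \approx -1.6968$)
$J z{\left(\frac{1}{-3},8 \right)} = - \frac{232689 \left(2 + \frac{2}{-3}\right)}{137138} = - \frac{232689 \left(2 + 2 \left(- \frac{1}{3}\right)\right)}{137138} = - \frac{232689 \left(2 - \frac{2}{3}\right)}{137138} = \left(- \frac{232689}{137138}\right) \frac{4}{3} = - \frac{155126}{68569}$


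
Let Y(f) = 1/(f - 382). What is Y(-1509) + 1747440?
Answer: 3304409039/1891 ≈ 1.7474e+6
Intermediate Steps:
Y(f) = 1/(-382 + f)
Y(-1509) + 1747440 = 1/(-382 - 1509) + 1747440 = 1/(-1891) + 1747440 = -1/1891 + 1747440 = 3304409039/1891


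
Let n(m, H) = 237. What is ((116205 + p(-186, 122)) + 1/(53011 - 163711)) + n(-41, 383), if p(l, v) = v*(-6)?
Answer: 12809096999/110700 ≈ 1.1571e+5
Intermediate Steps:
p(l, v) = -6*v
((116205 + p(-186, 122)) + 1/(53011 - 163711)) + n(-41, 383) = ((116205 - 6*122) + 1/(53011 - 163711)) + 237 = ((116205 - 732) + 1/(-110700)) + 237 = (115473 - 1/110700) + 237 = 12782861099/110700 + 237 = 12809096999/110700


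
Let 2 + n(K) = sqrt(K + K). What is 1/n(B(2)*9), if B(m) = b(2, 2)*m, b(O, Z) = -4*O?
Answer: -1/146 - 3*I*sqrt(2)/73 ≈ -0.0068493 - 0.058118*I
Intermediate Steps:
B(m) = -8*m (B(m) = (-4*2)*m = -8*m)
n(K) = -2 + sqrt(2)*sqrt(K) (n(K) = -2 + sqrt(K + K) = -2 + sqrt(2*K) = -2 + sqrt(2)*sqrt(K))
1/n(B(2)*9) = 1/(-2 + sqrt(2)*sqrt(-8*2*9)) = 1/(-2 + sqrt(2)*sqrt(-16*9)) = 1/(-2 + sqrt(2)*sqrt(-144)) = 1/(-2 + sqrt(2)*(12*I)) = 1/(-2 + 12*I*sqrt(2))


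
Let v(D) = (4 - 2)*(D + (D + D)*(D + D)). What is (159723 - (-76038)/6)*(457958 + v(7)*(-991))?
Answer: 9587286352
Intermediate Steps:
v(D) = 2*D + 8*D² (v(D) = 2*(D + (2*D)*(2*D)) = 2*(D + 4*D²) = 2*D + 8*D²)
(159723 - (-76038)/6)*(457958 + v(7)*(-991)) = (159723 - (-76038)/6)*(457958 + (2*7*(1 + 4*7))*(-991)) = (159723 - (-76038)/6)*(457958 + (2*7*(1 + 28))*(-991)) = (159723 - 667*(-19))*(457958 + (2*7*29)*(-991)) = (159723 + 12673)*(457958 + 406*(-991)) = 172396*(457958 - 402346) = 172396*55612 = 9587286352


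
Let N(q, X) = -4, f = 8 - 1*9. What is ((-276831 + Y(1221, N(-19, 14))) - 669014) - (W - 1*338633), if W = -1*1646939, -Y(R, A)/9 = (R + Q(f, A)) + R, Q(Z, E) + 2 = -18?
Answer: 1017929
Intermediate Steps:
f = -1 (f = 8 - 9 = -1)
Q(Z, E) = -20 (Q(Z, E) = -2 - 18 = -20)
Y(R, A) = 180 - 18*R (Y(R, A) = -9*((R - 20) + R) = -9*((-20 + R) + R) = -9*(-20 + 2*R) = 180 - 18*R)
W = -1646939
((-276831 + Y(1221, N(-19, 14))) - 669014) - (W - 1*338633) = ((-276831 + (180 - 18*1221)) - 669014) - (-1646939 - 1*338633) = ((-276831 + (180 - 21978)) - 669014) - (-1646939 - 338633) = ((-276831 - 21798) - 669014) - 1*(-1985572) = (-298629 - 669014) + 1985572 = -967643 + 1985572 = 1017929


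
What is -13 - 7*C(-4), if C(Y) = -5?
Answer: 22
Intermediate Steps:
-13 - 7*C(-4) = -13 - 7*(-5) = -13 + 35 = 22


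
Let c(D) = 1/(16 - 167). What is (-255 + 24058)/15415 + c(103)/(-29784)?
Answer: 107051246767/69327174360 ≈ 1.5441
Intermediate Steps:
c(D) = -1/151 (c(D) = 1/(-151) = -1/151)
(-255 + 24058)/15415 + c(103)/(-29784) = (-255 + 24058)/15415 - 1/151/(-29784) = 23803*(1/15415) - 1/151*(-1/29784) = 23803/15415 + 1/4497384 = 107051246767/69327174360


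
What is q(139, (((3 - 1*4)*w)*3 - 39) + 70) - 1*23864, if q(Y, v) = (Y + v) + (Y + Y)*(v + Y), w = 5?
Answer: 19381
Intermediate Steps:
q(Y, v) = Y + v + 2*Y*(Y + v) (q(Y, v) = (Y + v) + (2*Y)*(Y + v) = (Y + v) + 2*Y*(Y + v) = Y + v + 2*Y*(Y + v))
q(139, (((3 - 1*4)*w)*3 - 39) + 70) - 1*23864 = (139 + ((((3 - 1*4)*5)*3 - 39) + 70) + 2*139² + 2*139*((((3 - 1*4)*5)*3 - 39) + 70)) - 1*23864 = (139 + ((((3 - 4)*5)*3 - 39) + 70) + 2*19321 + 2*139*((((3 - 4)*5)*3 - 39) + 70)) - 23864 = (139 + ((-1*5*3 - 39) + 70) + 38642 + 2*139*((-1*5*3 - 39) + 70)) - 23864 = (139 + ((-5*3 - 39) + 70) + 38642 + 2*139*((-5*3 - 39) + 70)) - 23864 = (139 + ((-15 - 39) + 70) + 38642 + 2*139*((-15 - 39) + 70)) - 23864 = (139 + (-54 + 70) + 38642 + 2*139*(-54 + 70)) - 23864 = (139 + 16 + 38642 + 2*139*16) - 23864 = (139 + 16 + 38642 + 4448) - 23864 = 43245 - 23864 = 19381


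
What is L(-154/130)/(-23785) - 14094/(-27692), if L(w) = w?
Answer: 10895904317/21406262150 ≈ 0.50901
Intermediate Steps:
L(-154/130)/(-23785) - 14094/(-27692) = -154/130/(-23785) - 14094/(-27692) = -154*1/130*(-1/23785) - 14094*(-1/27692) = -77/65*(-1/23785) + 7047/13846 = 77/1546025 + 7047/13846 = 10895904317/21406262150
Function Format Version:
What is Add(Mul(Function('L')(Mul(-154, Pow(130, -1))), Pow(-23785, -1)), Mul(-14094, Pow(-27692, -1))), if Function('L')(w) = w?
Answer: Rational(10895904317, 21406262150) ≈ 0.50901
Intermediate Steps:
Add(Mul(Function('L')(Mul(-154, Pow(130, -1))), Pow(-23785, -1)), Mul(-14094, Pow(-27692, -1))) = Add(Mul(Mul(-154, Pow(130, -1)), Pow(-23785, -1)), Mul(-14094, Pow(-27692, -1))) = Add(Mul(Mul(-154, Rational(1, 130)), Rational(-1, 23785)), Mul(-14094, Rational(-1, 27692))) = Add(Mul(Rational(-77, 65), Rational(-1, 23785)), Rational(7047, 13846)) = Add(Rational(77, 1546025), Rational(7047, 13846)) = Rational(10895904317, 21406262150)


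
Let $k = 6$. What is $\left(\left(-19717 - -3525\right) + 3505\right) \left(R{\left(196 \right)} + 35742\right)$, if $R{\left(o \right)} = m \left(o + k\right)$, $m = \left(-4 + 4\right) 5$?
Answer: $-453458754$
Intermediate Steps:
$m = 0$ ($m = 0 \cdot 5 = 0$)
$R{\left(o \right)} = 0$ ($R{\left(o \right)} = 0 \left(o + 6\right) = 0 \left(6 + o\right) = 0$)
$\left(\left(-19717 - -3525\right) + 3505\right) \left(R{\left(196 \right)} + 35742\right) = \left(\left(-19717 - -3525\right) + 3505\right) \left(0 + 35742\right) = \left(\left(-19717 + 3525\right) + 3505\right) 35742 = \left(-16192 + 3505\right) 35742 = \left(-12687\right) 35742 = -453458754$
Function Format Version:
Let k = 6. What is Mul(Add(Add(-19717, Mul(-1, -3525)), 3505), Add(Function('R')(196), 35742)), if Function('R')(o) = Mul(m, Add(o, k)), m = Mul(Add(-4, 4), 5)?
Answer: -453458754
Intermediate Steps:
m = 0 (m = Mul(0, 5) = 0)
Function('R')(o) = 0 (Function('R')(o) = Mul(0, Add(o, 6)) = Mul(0, Add(6, o)) = 0)
Mul(Add(Add(-19717, Mul(-1, -3525)), 3505), Add(Function('R')(196), 35742)) = Mul(Add(Add(-19717, Mul(-1, -3525)), 3505), Add(0, 35742)) = Mul(Add(Add(-19717, 3525), 3505), 35742) = Mul(Add(-16192, 3505), 35742) = Mul(-12687, 35742) = -453458754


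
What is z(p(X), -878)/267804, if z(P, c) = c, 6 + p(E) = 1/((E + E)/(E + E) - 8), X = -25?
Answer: -439/133902 ≈ -0.0032785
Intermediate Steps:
p(E) = -43/7 (p(E) = -6 + 1/((E + E)/(E + E) - 8) = -6 + 1/((2*E)/((2*E)) - 8) = -6 + 1/((2*E)*(1/(2*E)) - 8) = -6 + 1/(1 - 8) = -6 + 1/(-7) = -6 - ⅐ = -43/7)
z(p(X), -878)/267804 = -878/267804 = -878*1/267804 = -439/133902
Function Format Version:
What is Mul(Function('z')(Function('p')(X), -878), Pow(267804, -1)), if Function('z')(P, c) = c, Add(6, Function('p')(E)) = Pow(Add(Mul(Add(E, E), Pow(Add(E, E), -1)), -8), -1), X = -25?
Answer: Rational(-439, 133902) ≈ -0.0032785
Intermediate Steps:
Function('p')(E) = Rational(-43, 7) (Function('p')(E) = Add(-6, Pow(Add(Mul(Add(E, E), Pow(Add(E, E), -1)), -8), -1)) = Add(-6, Pow(Add(Mul(Mul(2, E), Pow(Mul(2, E), -1)), -8), -1)) = Add(-6, Pow(Add(Mul(Mul(2, E), Mul(Rational(1, 2), Pow(E, -1))), -8), -1)) = Add(-6, Pow(Add(1, -8), -1)) = Add(-6, Pow(-7, -1)) = Add(-6, Rational(-1, 7)) = Rational(-43, 7))
Mul(Function('z')(Function('p')(X), -878), Pow(267804, -1)) = Mul(-878, Pow(267804, -1)) = Mul(-878, Rational(1, 267804)) = Rational(-439, 133902)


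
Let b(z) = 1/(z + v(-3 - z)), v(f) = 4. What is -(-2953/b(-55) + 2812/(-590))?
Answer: -44426479/295 ≈ -1.5060e+5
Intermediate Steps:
b(z) = 1/(4 + z) (b(z) = 1/(z + 4) = 1/(4 + z))
-(-2953/b(-55) + 2812/(-590)) = -(-2953/(1/(4 - 55)) + 2812/(-590)) = -(-2953/(1/(-51)) + 2812*(-1/590)) = -(-2953/(-1/51) - 1406/295) = -(-2953*(-51) - 1406/295) = -(150603 - 1406/295) = -1*44426479/295 = -44426479/295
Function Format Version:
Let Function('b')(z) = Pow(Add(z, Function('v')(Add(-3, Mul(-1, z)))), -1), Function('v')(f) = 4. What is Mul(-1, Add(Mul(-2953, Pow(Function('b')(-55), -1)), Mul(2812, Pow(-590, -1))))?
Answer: Rational(-44426479, 295) ≈ -1.5060e+5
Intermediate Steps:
Function('b')(z) = Pow(Add(4, z), -1) (Function('b')(z) = Pow(Add(z, 4), -1) = Pow(Add(4, z), -1))
Mul(-1, Add(Mul(-2953, Pow(Function('b')(-55), -1)), Mul(2812, Pow(-590, -1)))) = Mul(-1, Add(Mul(-2953, Pow(Pow(Add(4, -55), -1), -1)), Mul(2812, Pow(-590, -1)))) = Mul(-1, Add(Mul(-2953, Pow(Pow(-51, -1), -1)), Mul(2812, Rational(-1, 590)))) = Mul(-1, Add(Mul(-2953, Pow(Rational(-1, 51), -1)), Rational(-1406, 295))) = Mul(-1, Add(Mul(-2953, -51), Rational(-1406, 295))) = Mul(-1, Add(150603, Rational(-1406, 295))) = Mul(-1, Rational(44426479, 295)) = Rational(-44426479, 295)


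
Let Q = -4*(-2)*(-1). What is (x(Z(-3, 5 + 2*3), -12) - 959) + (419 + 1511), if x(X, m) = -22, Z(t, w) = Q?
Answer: 949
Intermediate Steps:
Q = -8 (Q = 8*(-1) = -8)
Z(t, w) = -8
(x(Z(-3, 5 + 2*3), -12) - 959) + (419 + 1511) = (-22 - 959) + (419 + 1511) = -981 + 1930 = 949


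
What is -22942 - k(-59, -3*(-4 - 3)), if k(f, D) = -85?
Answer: -22857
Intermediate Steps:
-22942 - k(-59, -3*(-4 - 3)) = -22942 - 1*(-85) = -22942 + 85 = -22857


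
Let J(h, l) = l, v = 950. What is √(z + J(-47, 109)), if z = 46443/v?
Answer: √5699734/190 ≈ 12.565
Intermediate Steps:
z = 46443/950 ≈ 48.887
√(z + J(-47, 109)) = √(46443/950 + 109) = √(149993/950) = √5699734/190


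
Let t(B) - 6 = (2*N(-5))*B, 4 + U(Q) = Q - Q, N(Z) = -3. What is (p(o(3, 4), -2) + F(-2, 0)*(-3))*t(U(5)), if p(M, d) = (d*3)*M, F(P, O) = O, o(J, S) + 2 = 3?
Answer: -180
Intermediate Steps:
o(J, S) = 1 (o(J, S) = -2 + 3 = 1)
p(M, d) = 3*M*d (p(M, d) = (3*d)*M = 3*M*d)
U(Q) = -4 (U(Q) = -4 + (Q - Q) = -4 + 0 = -4)
t(B) = 6 - 6*B (t(B) = 6 + (2*(-3))*B = 6 - 6*B)
(p(o(3, 4), -2) + F(-2, 0)*(-3))*t(U(5)) = (3*1*(-2) + 0*(-3))*(6 - 6*(-4)) = (-6 + 0)*(6 + 24) = -6*30 = -180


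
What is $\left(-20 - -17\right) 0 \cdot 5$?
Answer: $0$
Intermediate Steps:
$\left(-20 - -17\right) 0 \cdot 5 = \left(-20 + 17\right) 0 = \left(-3\right) 0 = 0$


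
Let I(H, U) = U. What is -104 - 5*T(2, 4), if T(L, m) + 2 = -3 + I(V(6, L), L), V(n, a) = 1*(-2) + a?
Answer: -89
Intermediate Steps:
V(n, a) = -2 + a
T(L, m) = -5 + L (T(L, m) = -2 + (-3 + L) = -5 + L)
-104 - 5*T(2, 4) = -104 - 5*(-5 + 2) = -104 - 5*(-3) = -104 + 15 = -89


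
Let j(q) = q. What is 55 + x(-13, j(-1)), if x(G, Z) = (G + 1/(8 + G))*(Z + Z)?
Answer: 407/5 ≈ 81.400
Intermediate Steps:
x(G, Z) = 2*Z*(G + 1/(8 + G)) (x(G, Z) = (G + 1/(8 + G))*(2*Z) = 2*Z*(G + 1/(8 + G)))
55 + x(-13, j(-1)) = 55 + 2*(-1)*(1 + (-13)**2 + 8*(-13))/(8 - 13) = 55 + 2*(-1)*(1 + 169 - 104)/(-5) = 55 + 2*(-1)*(-1/5)*66 = 55 + 132/5 = 407/5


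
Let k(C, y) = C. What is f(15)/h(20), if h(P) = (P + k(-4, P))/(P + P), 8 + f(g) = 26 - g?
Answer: 15/2 ≈ 7.5000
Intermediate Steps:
f(g) = 18 - g (f(g) = -8 + (26 - g) = 18 - g)
h(P) = (-4 + P)/(2*P) (h(P) = (P - 4)/(P + P) = (-4 + P)/((2*P)) = (-4 + P)*(1/(2*P)) = (-4 + P)/(2*P))
f(15)/h(20) = (18 - 1*15)/(((1/2)*(-4 + 20)/20)) = (18 - 15)/(((1/2)*(1/20)*16)) = 3/(2/5) = 3*(5/2) = 15/2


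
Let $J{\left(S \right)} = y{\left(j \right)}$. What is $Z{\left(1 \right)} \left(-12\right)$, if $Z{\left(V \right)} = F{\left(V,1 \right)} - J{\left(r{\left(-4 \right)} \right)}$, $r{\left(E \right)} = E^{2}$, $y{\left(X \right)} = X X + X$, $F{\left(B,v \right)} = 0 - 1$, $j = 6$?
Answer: $516$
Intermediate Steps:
$F{\left(B,v \right)} = -1$
$y{\left(X \right)} = X + X^{2}$ ($y{\left(X \right)} = X^{2} + X = X + X^{2}$)
$J{\left(S \right)} = 42$ ($J{\left(S \right)} = 6 \left(1 + 6\right) = 6 \cdot 7 = 42$)
$Z{\left(V \right)} = -43$ ($Z{\left(V \right)} = -1 - 42 = -43$)
$Z{\left(1 \right)} \left(-12\right) = \left(-43\right) \left(-12\right) = 516$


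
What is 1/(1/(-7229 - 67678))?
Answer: -74907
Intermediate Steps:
1/(1/(-7229 - 67678)) = 1/(1/(-74907)) = 1/(-1/74907) = -74907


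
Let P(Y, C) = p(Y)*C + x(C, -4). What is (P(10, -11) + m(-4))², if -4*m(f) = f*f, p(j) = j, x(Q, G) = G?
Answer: 13924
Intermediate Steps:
m(f) = -f²/4 (m(f) = -f*f/4 = -f²/4)
P(Y, C) = -4 + C*Y (P(Y, C) = Y*C - 4 = C*Y - 4 = -4 + C*Y)
(P(10, -11) + m(-4))² = ((-4 - 11*10) - ¼*(-4)²)² = ((-4 - 110) - ¼*16)² = (-114 - 4)² = (-118)² = 13924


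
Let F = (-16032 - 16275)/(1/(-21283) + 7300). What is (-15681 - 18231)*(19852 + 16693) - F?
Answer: -64182379760110693/51788633 ≈ -1.2393e+9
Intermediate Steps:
F = -229196627/51788633 (F = -32307/(-1/21283 + 7300) = -32307/155365899/21283 = -32307*21283/155365899 = -229196627/51788633 ≈ -4.4256)
(-15681 - 18231)*(19852 + 16693) - F = (-15681 - 18231)*(19852 + 16693) - 1*(-229196627/51788633) = -33912*36545 + 229196627/51788633 = -1239314040 + 229196627/51788633 = -64182379760110693/51788633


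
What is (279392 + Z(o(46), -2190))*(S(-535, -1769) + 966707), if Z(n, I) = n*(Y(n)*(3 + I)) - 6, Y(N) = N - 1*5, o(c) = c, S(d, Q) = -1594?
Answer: -3711145158448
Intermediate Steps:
Y(N) = -5 + N (Y(N) = N - 5 = -5 + N)
Z(n, I) = -6 + n*(-5 + n)*(3 + I) (Z(n, I) = n*((-5 + n)*(3 + I)) - 6 = n*(-5 + n)*(3 + I) - 6 = -6 + n*(-5 + n)*(3 + I))
(279392 + Z(o(46), -2190))*(S(-535, -1769) + 966707) = (279392 + (-6 + 3*46*(-5 + 46) - 2190*46*(-5 + 46)))*(-1594 + 966707) = (279392 + (-6 + 3*46*41 - 2190*46*41))*965113 = (279392 + (-6 + 5658 - 4130340))*965113 = (279392 - 4124688)*965113 = -3845296*965113 = -3711145158448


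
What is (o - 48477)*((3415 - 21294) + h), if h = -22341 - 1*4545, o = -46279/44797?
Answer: 97214827604720/44797 ≈ 2.1701e+9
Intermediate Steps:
o = -46279/44797 (o = -46279*1/44797 = -46279/44797 ≈ -1.0331)
h = -26886 (h = -22341 - 4545 = -26886)
(o - 48477)*((3415 - 21294) + h) = (-46279/44797 - 48477)*((3415 - 21294) - 26886) = -2171670448*(-17879 - 26886)/44797 = -2171670448/44797*(-44765) = 97214827604720/44797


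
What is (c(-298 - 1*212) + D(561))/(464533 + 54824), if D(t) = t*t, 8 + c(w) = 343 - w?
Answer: 315566/519357 ≈ 0.60761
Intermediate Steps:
c(w) = 335 - w (c(w) = -8 + (343 - w) = 335 - w)
D(t) = t²
(c(-298 - 1*212) + D(561))/(464533 + 54824) = ((335 - (-298 - 1*212)) + 561²)/(464533 + 54824) = ((335 - (-298 - 212)) + 314721)/519357 = ((335 - 1*(-510)) + 314721)*(1/519357) = ((335 + 510) + 314721)*(1/519357) = (845 + 314721)*(1/519357) = 315566*(1/519357) = 315566/519357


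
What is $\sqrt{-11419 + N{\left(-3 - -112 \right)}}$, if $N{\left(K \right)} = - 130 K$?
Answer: $i \sqrt{25589} \approx 159.97 i$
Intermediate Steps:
$\sqrt{-11419 + N{\left(-3 - -112 \right)}} = \sqrt{-11419 - 130 \left(-3 - -112\right)} = \sqrt{-11419 - 130 \left(-3 + 112\right)} = \sqrt{-11419 - 14170} = \sqrt{-25589} = i \sqrt{25589}$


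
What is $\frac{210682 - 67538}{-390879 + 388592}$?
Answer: $- \frac{143144}{2287} \approx -62.59$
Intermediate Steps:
$\frac{210682 - 67538}{-390879 + 388592} = \frac{143144}{-2287} = 143144 \left(- \frac{1}{2287}\right) = - \frac{143144}{2287}$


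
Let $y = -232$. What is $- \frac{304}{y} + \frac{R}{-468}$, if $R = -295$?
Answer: $\frac{26339}{13572} \approx 1.9407$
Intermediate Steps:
$- \frac{304}{y} + \frac{R}{-468} = - \frac{304}{-232} - \frac{295}{-468} = \left(-304\right) \left(- \frac{1}{232}\right) - - \frac{295}{468} = \frac{38}{29} + \frac{295}{468} = \frac{26339}{13572}$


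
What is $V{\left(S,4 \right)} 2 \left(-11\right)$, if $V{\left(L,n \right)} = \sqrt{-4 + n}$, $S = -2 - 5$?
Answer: $0$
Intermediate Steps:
$S = -7$
$V{\left(S,4 \right)} 2 \left(-11\right) = \sqrt{-4 + 4} \cdot 2 \left(-11\right) = \sqrt{0} \cdot 2 \left(-11\right) = 0 \cdot 2 \left(-11\right) = 0 \left(-11\right) = 0$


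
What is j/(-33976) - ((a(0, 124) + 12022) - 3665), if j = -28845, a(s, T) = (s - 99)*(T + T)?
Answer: 550270165/33976 ≈ 16196.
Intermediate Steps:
a(s, T) = 2*T*(-99 + s) (a(s, T) = (-99 + s)*(2*T) = 2*T*(-99 + s))
j/(-33976) - ((a(0, 124) + 12022) - 3665) = -28845/(-33976) - ((2*124*(-99 + 0) + 12022) - 3665) = -28845*(-1/33976) - ((2*124*(-99) + 12022) - 3665) = 28845/33976 - ((-24552 + 12022) - 3665) = 28845/33976 - (-12530 - 3665) = 28845/33976 - 1*(-16195) = 28845/33976 + 16195 = 550270165/33976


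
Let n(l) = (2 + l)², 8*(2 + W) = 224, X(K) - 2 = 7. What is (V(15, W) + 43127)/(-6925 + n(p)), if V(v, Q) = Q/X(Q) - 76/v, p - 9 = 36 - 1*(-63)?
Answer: 1940617/232875 ≈ 8.3333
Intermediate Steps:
X(K) = 9 (X(K) = 2 + 7 = 9)
W = 26 (W = -2 + (⅛)*224 = -2 + 28 = 26)
p = 108 (p = 9 + (36 - 1*(-63)) = 9 + (36 + 63) = 9 + 99 = 108)
V(v, Q) = -76/v + Q/9 (V(v, Q) = Q/9 - 76/v = -76/v + Q/9)
(V(15, W) + 43127)/(-6925 + n(p)) = ((-76/15 + (⅑)*26) + 43127)/(-6925 + (2 + 108)²) = ((-76*1/15 + 26/9) + 43127)/(-6925 + 110²) = ((-76/15 + 26/9) + 43127)/(-6925 + 12100) = (-98/45 + 43127)/5175 = (1940617/45)*(1/5175) = 1940617/232875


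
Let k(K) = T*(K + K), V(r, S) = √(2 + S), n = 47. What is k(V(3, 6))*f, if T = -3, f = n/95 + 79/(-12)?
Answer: 6941*√2/95 ≈ 103.33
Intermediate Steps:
f = -6941/1140 (f = 47/95 + 79/(-12) = 47*(1/95) + 79*(-1/12) = 47/95 - 79/12 = -6941/1140 ≈ -6.0886)
k(K) = -6*K (k(K) = -3*(K + K) = -6*K)
k(V(3, 6))*f = -6*√(2 + 6)*(-6941/1140) = -12*√2*(-6941/1140) = 6941*√2/95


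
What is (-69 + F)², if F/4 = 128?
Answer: 196249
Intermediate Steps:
F = 512 (F = 4*128 = 512)
(-69 + F)² = (-69 + 512)² = 443² = 196249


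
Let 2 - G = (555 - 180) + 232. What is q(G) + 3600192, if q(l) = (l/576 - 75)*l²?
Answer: -13960014533/576 ≈ -2.4236e+7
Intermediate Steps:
G = -605 (G = 2 - ((555 - 180) + 232) = 2 - (375 + 232) = 2 - 1*607 = 2 - 607 = -605)
q(l) = l²*(-75 + l/576) (q(l) = (l*(1/576) - 75)*l² = (l/576 - 75)*l² = (-75 + l/576)*l² = l²*(-75 + l/576))
q(G) + 3600192 = (1/576)*(-605)²*(-43200 - 605) + 3600192 = (1/576)*366025*(-43805) + 3600192 = -16033725125/576 + 3600192 = -13960014533/576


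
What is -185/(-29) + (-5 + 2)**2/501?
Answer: 30982/4843 ≈ 6.3973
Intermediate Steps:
-185/(-29) + (-5 + 2)**2/501 = -185*(-1/29) + (-3)**2*(1/501) = 185/29 + 9*(1/501) = 185/29 + 3/167 = 30982/4843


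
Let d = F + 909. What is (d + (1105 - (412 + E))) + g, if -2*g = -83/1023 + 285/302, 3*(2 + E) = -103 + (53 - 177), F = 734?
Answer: 1491118835/617892 ≈ 2413.2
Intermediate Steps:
E = -233/3 (E = -2 + (-103 + (53 - 177))/3 = -2 + (-103 - 124)/3 = -2 + (1/3)*(-227) = -2 - 227/3 = -233/3 ≈ -77.667)
d = 1643 (d = 734 + 909 = 1643)
g = -266489/617892 (g = -(-83/1023 + 285/302)/2 = -1/2*266489/308946 = -266489/617892 ≈ -0.43129)
(d + (1105 - (412 + E))) + g = (1643 + (1105 - (412 - 233/3))) - 266489/617892 = (1643 + (1105 - 1*1003/3)) - 266489/617892 = (1643 + (1105 - 1003/3)) - 266489/617892 = (1643 + 2312/3) - 266489/617892 = 7241/3 - 266489/617892 = 1491118835/617892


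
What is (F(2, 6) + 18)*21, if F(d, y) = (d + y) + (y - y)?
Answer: 546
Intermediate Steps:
F(d, y) = d + y (F(d, y) = (d + y) + 0 = d + y)
(F(2, 6) + 18)*21 = ((2 + 6) + 18)*21 = (8 + 18)*21 = 26*21 = 546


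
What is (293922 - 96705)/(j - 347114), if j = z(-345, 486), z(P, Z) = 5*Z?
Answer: -197217/344684 ≈ -0.57217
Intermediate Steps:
j = 2430 (j = 5*486 = 2430)
(293922 - 96705)/(j - 347114) = (293922 - 96705)/(2430 - 347114) = 197217/(-344684) = 197217*(-1/344684) = -197217/344684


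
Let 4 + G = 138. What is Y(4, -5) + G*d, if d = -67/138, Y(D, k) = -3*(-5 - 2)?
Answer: -3040/69 ≈ -44.058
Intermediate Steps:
Y(D, k) = 21 (Y(D, k) = -3*(-7) = 21)
G = 134 (G = -4 + 138 = 134)
d = -67/138 (d = -67*1/138 = -67/138 ≈ -0.48551)
Y(4, -5) + G*d = 21 + 134*(-67/138) = 21 - 4489/69 = -3040/69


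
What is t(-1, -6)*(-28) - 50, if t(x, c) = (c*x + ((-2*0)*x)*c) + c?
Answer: -50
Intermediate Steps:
t(x, c) = c + c*x (t(x, c) = (c*x + (0*x)*c) + c = (c*x + 0*c) + c = (c*x + 0) + c = c*x + c = c + c*x)
t(-1, -6)*(-28) - 50 = -6*(1 - 1)*(-28) - 50 = -6*0*(-28) - 50 = 0*(-28) - 50 = 0 - 50 = -50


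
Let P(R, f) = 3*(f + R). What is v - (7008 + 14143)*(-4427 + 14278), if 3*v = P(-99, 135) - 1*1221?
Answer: -208358872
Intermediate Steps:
P(R, f) = 3*R + 3*f (P(R, f) = 3*(R + f) = 3*R + 3*f)
v = -371 (v = ((3*(-99) + 3*135) - 1*1221)/3 = ((-297 + 405) - 1221)/3 = (108 - 1221)/3 = (⅓)*(-1113) = -371)
v - (7008 + 14143)*(-4427 + 14278) = -371 - (7008 + 14143)*(-4427 + 14278) = -371 - 21151*9851 = -371 - 1*208358501 = -371 - 208358501 = -208358872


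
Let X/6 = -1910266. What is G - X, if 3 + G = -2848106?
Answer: 8613487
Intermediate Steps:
G = -2848109 (G = -3 - 2848106 = -2848109)
X = -11461596 (X = 6*(-1910266) = -11461596)
G - X = -2848109 - 1*(-11461596) = -2848109 + 11461596 = 8613487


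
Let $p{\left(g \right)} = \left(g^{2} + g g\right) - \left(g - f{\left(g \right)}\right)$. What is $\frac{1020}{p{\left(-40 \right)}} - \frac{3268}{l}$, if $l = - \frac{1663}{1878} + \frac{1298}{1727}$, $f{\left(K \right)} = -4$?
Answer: $\frac{779527462137}{31944983} \approx 24402.0$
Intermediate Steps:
$l = - \frac{39487}{294846}$ ($l = \left(-1663\right) \frac{1}{1878} + 1298 \cdot \frac{1}{1727} = - \frac{1663}{1878} + \frac{118}{157} = - \frac{39487}{294846} \approx -0.13392$)
$p{\left(g \right)} = -4 - g + 2 g^{2}$ ($p{\left(g \right)} = \left(g^{2} + g g\right) - \left(4 + g\right) = \left(g^{2} + g^{2}\right) - \left(4 + g\right) = 2 g^{2} - \left(4 + g\right) = -4 - g + 2 g^{2}$)
$\frac{1020}{p{\left(-40 \right)}} - \frac{3268}{l} = \frac{1020}{-4 - -40 + 2 \left(-40\right)^{2}} - \frac{3268}{- \frac{39487}{294846}} = \frac{1020}{-4 + 40 + 2 \cdot 1600} - - \frac{963556728}{39487} = \frac{1020}{-4 + 40 + 3200} + \frac{963556728}{39487} = \frac{1020}{3236} + \frac{963556728}{39487} = 1020 \cdot \frac{1}{3236} + \frac{963556728}{39487} = \frac{255}{809} + \frac{963556728}{39487} = \frac{779527462137}{31944983}$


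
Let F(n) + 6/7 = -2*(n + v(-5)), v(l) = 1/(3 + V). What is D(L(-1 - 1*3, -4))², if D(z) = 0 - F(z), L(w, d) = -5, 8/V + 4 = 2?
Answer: 6084/49 ≈ 124.16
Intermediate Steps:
V = -4 (V = 8/(-4 + 2) = 8/(-2) = 8*(-½) = -4)
v(l) = -1 (v(l) = 1/(3 - 4) = 1/(-1) = -1)
F(n) = 8/7 - 2*n (F(n) = -6/7 - 2*(n - 1) = -6/7 - 2*(-1 + n) = -6/7 + (2 - 2*n) = 8/7 - 2*n)
D(z) = -8/7 + 2*z (D(z) = 0 - (8/7 - 2*z) = 0 + (-8/7 + 2*z) = -8/7 + 2*z)
D(L(-1 - 1*3, -4))² = (-8/7 + 2*(-5))² = (-8/7 - 10)² = (-78/7)² = 6084/49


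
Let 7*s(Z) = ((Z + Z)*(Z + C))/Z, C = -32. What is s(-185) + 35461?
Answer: 35399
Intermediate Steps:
s(Z) = -64/7 + 2*Z/7 (s(Z) = (((Z + Z)*(Z - 32))/Z)/7 = (((2*Z)*(-32 + Z))/Z)/7 = ((2*Z*(-32 + Z))/Z)/7 = (-64 + 2*Z)/7 = -64/7 + 2*Z/7)
s(-185) + 35461 = (-64/7 + (2/7)*(-185)) + 35461 = (-64/7 - 370/7) + 35461 = -62 + 35461 = 35399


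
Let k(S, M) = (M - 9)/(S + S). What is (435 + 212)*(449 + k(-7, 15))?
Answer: 2031580/7 ≈ 2.9023e+5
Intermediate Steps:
k(S, M) = (-9 + M)/(2*S) (k(S, M) = (-9 + M)/((2*S)) = (-9 + M)*(1/(2*S)) = (-9 + M)/(2*S))
(435 + 212)*(449 + k(-7, 15)) = (435 + 212)*(449 + (½)*(-9 + 15)/(-7)) = 647*(449 + (½)*(-⅐)*6) = 647*(449 - 3/7) = 647*(3140/7) = 2031580/7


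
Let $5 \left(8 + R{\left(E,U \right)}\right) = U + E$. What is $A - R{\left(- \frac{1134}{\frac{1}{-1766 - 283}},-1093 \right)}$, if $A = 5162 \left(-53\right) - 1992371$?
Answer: $- \frac{13652218}{5} \approx -2.7304 \cdot 10^{6}$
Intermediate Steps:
$A = -2265957$ ($A = -273586 - 1992371 = -2265957$)
$R{\left(E,U \right)} = -8 + \frac{E}{5} + \frac{U}{5}$ ($R{\left(E,U \right)} = -8 + \frac{U + E}{5} = -8 + \frac{E + U}{5} = -8 + \left(\frac{E}{5} + \frac{U}{5}\right) = -8 + \frac{E}{5} + \frac{U}{5}$)
$A - R{\left(- \frac{1134}{\frac{1}{-1766 - 283}},-1093 \right)} = -2265957 - \left(-8 + \frac{\left(-1134\right) \frac{1}{\frac{1}{-1766 - 283}}}{5} + \frac{1}{5} \left(-1093\right)\right) = -2265957 - \left(-8 + \frac{\left(-1134\right) \frac{1}{\frac{1}{-2049}}}{5} - \frac{1093}{5}\right) = -2265957 - \left(-8 + \frac{\left(-1134\right) \frac{1}{- \frac{1}{2049}}}{5} - \frac{1093}{5}\right) = -2265957 - \left(-8 + \frac{\left(-1134\right) \left(-2049\right)}{5} - \frac{1093}{5}\right) = -2265957 - \left(-8 + \frac{1}{5} \cdot 2323566 - \frac{1093}{5}\right) = -2265957 - \left(-8 + \frac{2323566}{5} - \frac{1093}{5}\right) = -2265957 - \frac{2322433}{5} = - \frac{13652218}{5}$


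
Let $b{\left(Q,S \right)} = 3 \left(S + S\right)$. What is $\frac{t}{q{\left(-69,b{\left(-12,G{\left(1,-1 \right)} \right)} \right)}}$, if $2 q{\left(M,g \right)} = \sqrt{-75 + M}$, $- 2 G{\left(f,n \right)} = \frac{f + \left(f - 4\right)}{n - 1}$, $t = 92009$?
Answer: $- \frac{92009 i}{6} \approx - 15335.0 i$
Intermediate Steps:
$G{\left(f,n \right)} = - \frac{-4 + 2 f}{2 \left(-1 + n\right)}$ ($G{\left(f,n \right)} = - \frac{\left(f + \left(f - 4\right)\right) \frac{1}{n - 1}}{2} = - \frac{\left(f + \left(f - 4\right)\right) \frac{1}{-1 + n}}{2} = - \frac{\left(f + \left(-4 + f\right)\right) \frac{1}{-1 + n}}{2} = - \frac{\left(-4 + 2 f\right) \frac{1}{-1 + n}}{2} = - \frac{\frac{1}{-1 + n} \left(-4 + 2 f\right)}{2} = - \frac{-4 + 2 f}{2 \left(-1 + n\right)}$)
$b{\left(Q,S \right)} = 6 S$ ($b{\left(Q,S \right)} = 3 \cdot 2 S = 6 S$)
$q{\left(M,g \right)} = \frac{\sqrt{-75 + M}}{2}$
$\frac{t}{q{\left(-69,b{\left(-12,G{\left(1,-1 \right)} \right)} \right)}} = \frac{92009}{\frac{1}{2} \sqrt{-75 - 69}} = \frac{92009}{\frac{1}{2} \sqrt{-144}} = \frac{92009}{\frac{1}{2} \cdot 12 i} = \frac{92009}{6 i} = 92009 \left(- \frac{i}{6}\right) = - \frac{92009 i}{6}$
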